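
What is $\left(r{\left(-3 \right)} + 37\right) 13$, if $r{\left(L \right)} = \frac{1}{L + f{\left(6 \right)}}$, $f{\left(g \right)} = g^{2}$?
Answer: $\frac{15886}{33} \approx 481.39$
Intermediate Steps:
$r{\left(L \right)} = \frac{1}{36 + L}$ ($r{\left(L \right)} = \frac{1}{L + 6^{2}} = \frac{1}{L + 36} = \frac{1}{36 + L}$)
$\left(r{\left(-3 \right)} + 37\right) 13 = \left(\frac{1}{36 - 3} + 37\right) 13 = \left(\frac{1}{33} + 37\right) 13 = \frac{1222}{33} \cdot 13 = \frac{15886}{33}$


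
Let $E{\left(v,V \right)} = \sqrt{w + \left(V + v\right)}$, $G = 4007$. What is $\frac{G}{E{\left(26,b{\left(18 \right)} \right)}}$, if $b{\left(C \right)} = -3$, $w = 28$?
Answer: $\frac{4007 \sqrt{51}}{51} \approx 561.09$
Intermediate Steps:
$E{\left(v,V \right)} = \sqrt{28 + V + v}$ ($E{\left(v,V \right)} = \sqrt{28 + \left(V + v\right)} = \sqrt{28 + V + v}$)
$\frac{G}{E{\left(26,b{\left(18 \right)} \right)}} = \frac{4007}{\sqrt{28 - 3 + 26}} = \frac{4007}{\sqrt{51}} = 4007 \frac{\sqrt{51}}{51} = \frac{4007 \sqrt{51}}{51}$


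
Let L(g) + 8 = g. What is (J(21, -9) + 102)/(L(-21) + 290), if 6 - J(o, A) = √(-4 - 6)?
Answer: 12/29 - I*√10/261 ≈ 0.41379 - 0.012116*I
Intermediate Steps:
J(o, A) = 6 - I*√10 (J(o, A) = 6 - √(-4 - 6) = 6 - √(-10) = 6 - I*√10)
L(g) = -8 + g
(J(21, -9) + 102)/(L(-21) + 290) = ((6 - I*√10) + 102)/((-8 - 21) + 290) = (108 - I*√10)/(-29 + 290) = (108 - I*√10)/261 = (108 - I*√10)*(1/261) = 12/29 - I*√10/261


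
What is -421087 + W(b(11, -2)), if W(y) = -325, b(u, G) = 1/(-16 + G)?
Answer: -421412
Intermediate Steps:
-421087 + W(b(11, -2)) = -421087 - 325 = -421412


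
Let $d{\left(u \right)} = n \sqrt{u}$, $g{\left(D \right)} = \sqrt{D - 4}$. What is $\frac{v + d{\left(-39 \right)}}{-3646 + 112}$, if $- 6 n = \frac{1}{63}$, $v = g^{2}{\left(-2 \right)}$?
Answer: $\frac{1}{589} + \frac{i \sqrt{39}}{1335852} \approx 0.0016978 + 4.6749 \cdot 10^{-6} i$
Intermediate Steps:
$g{\left(D \right)} = \sqrt{-4 + D}$
$v = -6$ ($v = \left(\sqrt{-4 - 2}\right)^{2} = \left(\sqrt{-6}\right)^{2} = \left(i \sqrt{6}\right)^{2} = -6$)
$n = - \frac{1}{378}$ ($n = - \frac{1}{6 \cdot 63} = \left(- \frac{1}{6}\right) \frac{1}{63} = - \frac{1}{378} \approx -0.0026455$)
$d{\left(u \right)} = - \frac{\sqrt{u}}{378}$
$\frac{v + d{\left(-39 \right)}}{-3646 + 112} = \frac{-6 - \frac{\sqrt{-39}}{378}}{-3646 + 112} = \frac{-6 - \frac{i \sqrt{39}}{378}}{-3534} = \left(-6 - \frac{i \sqrt{39}}{378}\right) \left(- \frac{1}{3534}\right) = \frac{1}{589} + \frac{i \sqrt{39}}{1335852}$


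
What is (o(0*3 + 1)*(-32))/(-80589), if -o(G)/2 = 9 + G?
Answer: -640/80589 ≈ -0.0079415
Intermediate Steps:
o(G) = -18 - 2*G (o(G) = -2*(9 + G) = -18 - 2*G)
(o(0*3 + 1)*(-32))/(-80589) = ((-18 - 2*(0*3 + 1))*(-32))/(-80589) = ((-18 - 2*(0 + 1))*(-32))*(-1/80589) = ((-18 - 2*1)*(-32))*(-1/80589) = ((-18 - 2)*(-32))*(-1/80589) = -20*(-32)*(-1/80589) = 640*(-1/80589) = -640/80589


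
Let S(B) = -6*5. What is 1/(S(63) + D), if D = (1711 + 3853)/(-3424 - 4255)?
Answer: -7679/235934 ≈ -0.032547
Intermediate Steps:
D = -5564/7679 (D = 5564/(-7679) = 5564*(-1/7679) = -5564/7679 ≈ -0.72457)
S(B) = -30
1/(S(63) + D) = 1/(-30 - 5564/7679) = 1/(-235934/7679) = -7679/235934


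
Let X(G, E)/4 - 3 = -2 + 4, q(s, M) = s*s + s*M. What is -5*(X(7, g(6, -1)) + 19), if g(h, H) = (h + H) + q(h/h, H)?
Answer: -195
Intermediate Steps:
q(s, M) = s² + M*s
g(h, H) = 1 + h + 2*H (g(h, H) = (h + H) + (h/h)*(H + h/h) = (H + h) + 1*(H + 1) = (H + h) + 1*(1 + H) = (H + h) + (1 + H) = 1 + h + 2*H)
X(G, E) = 20 (X(G, E) = 12 + 4*(-2 + 4) = 12 + 4*2 = 12 + 8 = 20)
-5*(X(7, g(6, -1)) + 19) = -5*(20 + 19) = -5*39 = -195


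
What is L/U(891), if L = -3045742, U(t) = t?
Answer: -3045742/891 ≈ -3418.3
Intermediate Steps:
L/U(891) = -3045742/891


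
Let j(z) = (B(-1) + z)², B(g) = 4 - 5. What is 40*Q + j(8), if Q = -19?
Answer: -711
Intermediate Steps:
B(g) = -1
j(z) = (-1 + z)²
40*Q + j(8) = 40*(-19) + (-1 + 8)² = -760 + 7² = -760 + 49 = -711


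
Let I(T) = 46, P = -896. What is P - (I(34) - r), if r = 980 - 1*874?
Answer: -836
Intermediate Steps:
r = 106 (r = 980 - 874 = 106)
P - (I(34) - r) = -896 - (46 - 1*106) = -896 - (46 - 106) = -896 - 1*(-60) = -896 + 60 = -836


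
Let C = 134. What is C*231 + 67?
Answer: 31021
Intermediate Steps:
C*231 + 67 = 134*231 + 67 = 30954 + 67 = 31021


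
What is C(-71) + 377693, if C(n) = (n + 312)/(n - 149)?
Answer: 83092219/220 ≈ 3.7769e+5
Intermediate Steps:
C(n) = (312 + n)/(-149 + n)
C(-71) + 377693 = (312 - 71)/(-149 - 71) + 377693 = 241/(-220) + 377693 = -1/220*241 + 377693 = -241/220 + 377693 = 83092219/220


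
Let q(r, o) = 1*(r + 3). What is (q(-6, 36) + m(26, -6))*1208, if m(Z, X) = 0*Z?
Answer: -3624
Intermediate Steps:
m(Z, X) = 0
q(r, o) = 3 + r (q(r, o) = 1*(3 + r) = 3 + r)
(q(-6, 36) + m(26, -6))*1208 = ((3 - 6) + 0)*1208 = (-3 + 0)*1208 = -3*1208 = -3624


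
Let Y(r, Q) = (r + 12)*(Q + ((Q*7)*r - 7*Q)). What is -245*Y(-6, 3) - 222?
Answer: 211458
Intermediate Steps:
Y(r, Q) = (12 + r)*(-6*Q + 7*Q*r) (Y(r, Q) = (12 + r)*(Q + ((7*Q)*r - 7*Q)) = (12 + r)*(Q + (7*Q*r - 7*Q)) = (12 + r)*(Q + (-7*Q + 7*Q*r)) = (12 + r)*(-6*Q + 7*Q*r))
-245*Y(-6, 3) - 222 = -735*(-72 + 7*(-6)**2 + 78*(-6)) - 222 = -735*(-72 + 7*36 - 468) - 222 = -735*(-72 + 252 - 468) - 222 = -735*(-288) - 222 = -245*(-864) - 222 = 211680 - 222 = 211458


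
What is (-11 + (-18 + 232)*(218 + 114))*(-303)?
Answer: -21524211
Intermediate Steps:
(-11 + (-18 + 232)*(218 + 114))*(-303) = (-11 + 214*332)*(-303) = (-11 + 71048)*(-303) = 71037*(-303) = -21524211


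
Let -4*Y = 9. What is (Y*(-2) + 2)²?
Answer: 169/4 ≈ 42.250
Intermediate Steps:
Y = -9/4 (Y = -¼*9 = -9/4 ≈ -2.2500)
(Y*(-2) + 2)² = (-9/4*(-2) + 2)² = (9/2 + 2)² = (13/2)² = 169/4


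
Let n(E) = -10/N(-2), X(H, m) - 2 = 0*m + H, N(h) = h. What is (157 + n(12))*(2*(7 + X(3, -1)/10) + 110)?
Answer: 20250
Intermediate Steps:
X(H, m) = 2 + H (X(H, m) = 2 + (0*m + H) = 2 + (0 + H) = 2 + H)
n(E) = 5 (n(E) = -10/(-2) = -10*(-1/2) = 5)
(157 + n(12))*(2*(7 + X(3, -1)/10) + 110) = (157 + 5)*(2*(7 + (2 + 3)/10) + 110) = 162*(2*(7 + 5*(1/10)) + 110) = 162*(2*(7 + 1/2) + 110) = 162*(2*(15/2) + 110) = 162*(15 + 110) = 162*125 = 20250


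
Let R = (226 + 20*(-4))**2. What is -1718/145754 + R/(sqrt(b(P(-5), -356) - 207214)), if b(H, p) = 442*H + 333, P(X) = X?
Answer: -859/72877 - 21316*I*sqrt(209091)/209091 ≈ -0.011787 - 46.616*I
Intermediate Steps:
b(H, p) = 333 + 442*H
R = 21316 (R = (226 - 80)**2 = 146**2 = 21316)
-1718/145754 + R/(sqrt(b(P(-5), -356) - 207214)) = -1718/145754 + 21316/(sqrt((333 + 442*(-5)) - 207214)) = -1718*1/145754 + 21316/(sqrt((333 - 2210) - 207214)) = -859/72877 + 21316/(sqrt(-1877 - 207214)) = -859/72877 + 21316/(sqrt(-209091)) = -859/72877 + 21316/((I*sqrt(209091))) = -859/72877 + 21316*(-I*sqrt(209091)/209091) = -859/72877 - 21316*I*sqrt(209091)/209091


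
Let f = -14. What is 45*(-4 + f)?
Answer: -810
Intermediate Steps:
45*(-4 + f) = 45*(-4 - 14) = 45*(-18) = -810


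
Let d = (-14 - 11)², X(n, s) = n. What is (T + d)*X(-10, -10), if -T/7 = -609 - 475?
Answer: -82130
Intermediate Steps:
d = 625 (d = (-25)² = 625)
T = 7588 (T = -7*(-609 - 475) = -7*(-1084) = 7588)
(T + d)*X(-10, -10) = (7588 + 625)*(-10) = 8213*(-10) = -82130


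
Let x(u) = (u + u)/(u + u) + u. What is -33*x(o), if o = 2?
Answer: -99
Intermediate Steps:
x(u) = 1 + u (x(u) = (2*u)/((2*u)) + u = (2*u)*(1/(2*u)) + u = 1 + u)
-33*x(o) = -33*(1 + 2) = -33*3 = -99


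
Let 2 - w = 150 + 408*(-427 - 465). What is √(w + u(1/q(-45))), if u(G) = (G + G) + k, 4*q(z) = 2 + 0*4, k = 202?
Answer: √363994 ≈ 603.32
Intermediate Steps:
q(z) = ½ (q(z) = (2 + 0*4)/4 = (2 + 0)/4 = (¼)*2 = ½)
u(G) = 202 + 2*G (u(G) = (G + G) + 202 = 2*G + 202 = 202 + 2*G)
w = 363788 (w = 2 - (150 + 408*(-427 - 465)) = 2 - (150 + 408*(-892)) = 2 - (150 - 363936) = 2 - 1*(-363786) = 2 + 363786 = 363788)
√(w + u(1/q(-45))) = √(363788 + (202 + 2/(½))) = √(363788 + (202 + 2*2)) = √(363788 + (202 + 4)) = √(363788 + 206) = √363994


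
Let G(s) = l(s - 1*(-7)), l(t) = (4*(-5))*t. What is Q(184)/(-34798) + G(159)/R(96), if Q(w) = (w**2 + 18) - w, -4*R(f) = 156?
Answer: 57107725/678561 ≈ 84.160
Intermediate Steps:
R(f) = -39 (R(f) = -1/4*156 = -39)
Q(w) = 18 + w**2 - w (Q(w) = (18 + w**2) - w = 18 + w**2 - w)
l(t) = -20*t
G(s) = -140 - 20*s (G(s) = -20*(s - 1*(-7)) = -20*(s + 7) = -20*(7 + s) = -140 - 20*s)
Q(184)/(-34798) + G(159)/R(96) = (18 + 184**2 - 1*184)/(-34798) + (-140 - 20*159)/(-39) = (18 + 33856 - 184)*(-1/34798) + (-140 - 3180)*(-1/39) = 33690*(-1/34798) - 3320*(-1/39) = -16845/17399 + 3320/39 = 57107725/678561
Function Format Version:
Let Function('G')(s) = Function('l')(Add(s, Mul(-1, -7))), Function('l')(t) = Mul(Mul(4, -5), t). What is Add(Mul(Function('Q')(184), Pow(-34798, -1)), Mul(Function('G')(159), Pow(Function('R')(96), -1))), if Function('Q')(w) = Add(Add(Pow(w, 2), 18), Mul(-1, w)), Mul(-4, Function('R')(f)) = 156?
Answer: Rational(57107725, 678561) ≈ 84.160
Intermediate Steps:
Function('R')(f) = -39 (Function('R')(f) = Mul(Rational(-1, 4), 156) = -39)
Function('Q')(w) = Add(18, Pow(w, 2), Mul(-1, w)) (Function('Q')(w) = Add(Add(18, Pow(w, 2)), Mul(-1, w)) = Add(18, Pow(w, 2), Mul(-1, w)))
Function('l')(t) = Mul(-20, t)
Function('G')(s) = Add(-140, Mul(-20, s)) (Function('G')(s) = Mul(-20, Add(s, Mul(-1, -7))) = Mul(-20, Add(s, 7)) = Mul(-20, Add(7, s)) = Add(-140, Mul(-20, s)))
Add(Mul(Function('Q')(184), Pow(-34798, -1)), Mul(Function('G')(159), Pow(Function('R')(96), -1))) = Add(Mul(Add(18, Pow(184, 2), Mul(-1, 184)), Pow(-34798, -1)), Mul(Add(-140, Mul(-20, 159)), Pow(-39, -1))) = Add(Mul(Add(18, 33856, -184), Rational(-1, 34798)), Mul(Add(-140, -3180), Rational(-1, 39))) = Add(Mul(33690, Rational(-1, 34798)), Mul(-3320, Rational(-1, 39))) = Add(Rational(-16845, 17399), Rational(3320, 39)) = Rational(57107725, 678561)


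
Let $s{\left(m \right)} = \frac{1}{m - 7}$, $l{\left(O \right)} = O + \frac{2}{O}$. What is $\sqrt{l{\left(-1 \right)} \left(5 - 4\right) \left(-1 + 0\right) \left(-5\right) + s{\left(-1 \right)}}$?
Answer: $\frac{11 i \sqrt{2}}{4} \approx 3.8891 i$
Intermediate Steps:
$s{\left(m \right)} = \frac{1}{-7 + m}$
$\sqrt{l{\left(-1 \right)} \left(5 - 4\right) \left(-1 + 0\right) \left(-5\right) + s{\left(-1 \right)}} = \sqrt{\left(-1 + \frac{2}{-1}\right) \left(5 - 4\right) \left(-1 + 0\right) \left(-5\right) + \frac{1}{-7 - 1}} = \sqrt{\left(-1 + 2 \left(-1\right)\right) 1 \left(-1\right) \left(-5\right) + \frac{1}{-8}} = \sqrt{\left(-1 - 2\right) \left(-1\right) \left(-5\right) - \frac{1}{8}} = \sqrt{\left(-3\right) \left(-1\right) \left(-5\right) - \frac{1}{8}} = \sqrt{3 \left(-5\right) - \frac{1}{8}} = \sqrt{-15 - \frac{1}{8}} = \sqrt{- \frac{121}{8}} = \frac{11 i \sqrt{2}}{4}$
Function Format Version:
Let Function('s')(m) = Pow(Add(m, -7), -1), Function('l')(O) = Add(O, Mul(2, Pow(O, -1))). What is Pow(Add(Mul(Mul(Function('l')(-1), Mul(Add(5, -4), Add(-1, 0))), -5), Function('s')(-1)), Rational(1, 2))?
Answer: Mul(Rational(11, 4), I, Pow(2, Rational(1, 2))) ≈ Mul(3.8891, I)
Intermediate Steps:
Function('s')(m) = Pow(Add(-7, m), -1)
Pow(Add(Mul(Mul(Function('l')(-1), Mul(Add(5, -4), Add(-1, 0))), -5), Function('s')(-1)), Rational(1, 2)) = Pow(Add(Mul(Mul(Add(-1, Mul(2, Pow(-1, -1))), Mul(Add(5, -4), Add(-1, 0))), -5), Pow(Add(-7, -1), -1)), Rational(1, 2)) = Pow(Add(Mul(Mul(Add(-1, Mul(2, -1)), Mul(1, -1)), -5), Pow(-8, -1)), Rational(1, 2)) = Pow(Add(Mul(Mul(Add(-1, -2), -1), -5), Rational(-1, 8)), Rational(1, 2)) = Pow(Add(Mul(Mul(-3, -1), -5), Rational(-1, 8)), Rational(1, 2)) = Pow(Add(Mul(3, -5), Rational(-1, 8)), Rational(1, 2)) = Pow(Add(-15, Rational(-1, 8)), Rational(1, 2)) = Pow(Rational(-121, 8), Rational(1, 2)) = Mul(Rational(11, 4), I, Pow(2, Rational(1, 2)))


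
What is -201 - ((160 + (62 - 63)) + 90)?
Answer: -450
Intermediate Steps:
-201 - ((160 + (62 - 63)) + 90) = -201 - ((160 - 1) + 90) = -201 - (159 + 90) = -201 - 1*249 = -201 - 249 = -450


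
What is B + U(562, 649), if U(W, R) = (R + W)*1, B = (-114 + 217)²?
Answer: 11820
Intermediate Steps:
B = 10609 (B = 103² = 10609)
U(W, R) = R + W
B + U(562, 649) = 10609 + (649 + 562) = 10609 + 1211 = 11820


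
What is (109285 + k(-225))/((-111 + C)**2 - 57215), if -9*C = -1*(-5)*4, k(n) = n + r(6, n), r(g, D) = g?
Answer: -4417173/1798027 ≈ -2.4567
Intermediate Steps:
k(n) = 6 + n (k(n) = n + 6 = 6 + n)
C = -20/9 (C = -(-1*(-5))*4/9 = -5*4/9 = -1/9*20 = -20/9 ≈ -2.2222)
(109285 + k(-225))/((-111 + C)**2 - 57215) = (109285 + (6 - 225))/((-111 - 20/9)**2 - 57215) = (109285 - 219)/((-1019/9)**2 - 57215) = 109066/(1038361/81 - 57215) = 109066/(-3596054/81) = 109066*(-81/3596054) = -4417173/1798027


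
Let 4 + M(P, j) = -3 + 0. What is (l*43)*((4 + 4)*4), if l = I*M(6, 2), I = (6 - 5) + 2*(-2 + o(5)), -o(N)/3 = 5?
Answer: 317856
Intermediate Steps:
o(N) = -15 (o(N) = -3*5 = -15)
M(P, j) = -7 (M(P, j) = -4 + (-3 + 0) = -4 - 3 = -7)
I = -33 (I = (6 - 5) + 2*(-2 - 15) = 1 + 2*(-17) = 1 - 34 = -33)
l = 231 (l = -33*(-7) = 231)
(l*43)*((4 + 4)*4) = (231*43)*((4 + 4)*4) = 9933*(8*4) = 9933*32 = 317856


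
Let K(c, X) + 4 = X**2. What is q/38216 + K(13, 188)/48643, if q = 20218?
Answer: 1167008807/929470444 ≈ 1.2556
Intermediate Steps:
K(c, X) = -4 + X**2
q/38216 + K(13, 188)/48643 = 20218/38216 + (-4 + 188**2)/48643 = 20218*(1/38216) + (-4 + 35344)*(1/48643) = 10109/19108 + 35340*(1/48643) = 10109/19108 + 35340/48643 = 1167008807/929470444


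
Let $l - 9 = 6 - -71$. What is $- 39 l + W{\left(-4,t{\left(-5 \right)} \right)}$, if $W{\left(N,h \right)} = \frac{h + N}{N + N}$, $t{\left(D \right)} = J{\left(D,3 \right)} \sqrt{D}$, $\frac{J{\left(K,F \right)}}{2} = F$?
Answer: $- \frac{6707}{2} - \frac{3 i \sqrt{5}}{4} \approx -3353.5 - 1.6771 i$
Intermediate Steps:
$J{\left(K,F \right)} = 2 F$
$l = 86$ ($l = 9 + \left(6 - -71\right) = 9 + \left(6 + 71\right) = 9 + 77 = 86$)
$t{\left(D \right)} = 6 \sqrt{D}$ ($t{\left(D \right)} = 2 \cdot 3 \sqrt{D} = 6 \sqrt{D}$)
$W{\left(N,h \right)} = \frac{N + h}{2 N}$
$- 39 l + W{\left(-4,t{\left(-5 \right)} \right)} = \left(-39\right) 86 + \frac{-4 + 6 \sqrt{-5}}{2 \left(-4\right)} = -3354 + \frac{1}{2} \left(- \frac{1}{4}\right) \left(-4 + 6 i \sqrt{5}\right) = -3354 + \left(\frac{1}{2} - \frac{3 i \sqrt{5}}{4}\right) = - \frac{6707}{2} - \frac{3 i \sqrt{5}}{4}$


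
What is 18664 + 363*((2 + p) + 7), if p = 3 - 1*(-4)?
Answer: 24472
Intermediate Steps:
p = 7 (p = 3 + 4 = 7)
18664 + 363*((2 + p) + 7) = 18664 + 363*((2 + 7) + 7) = 18664 + 363*(9 + 7) = 18664 + 363*16 = 18664 + 5808 = 24472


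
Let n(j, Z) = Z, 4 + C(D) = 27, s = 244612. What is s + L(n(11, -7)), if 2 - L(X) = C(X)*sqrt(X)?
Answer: 244614 - 23*I*sqrt(7) ≈ 2.4461e+5 - 60.852*I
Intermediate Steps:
C(D) = 23 (C(D) = -4 + 27 = 23)
L(X) = 2 - 23*sqrt(X)
s + L(n(11, -7)) = 244612 + (2 - 23*I*sqrt(7)) = 244614 - 23*I*sqrt(7)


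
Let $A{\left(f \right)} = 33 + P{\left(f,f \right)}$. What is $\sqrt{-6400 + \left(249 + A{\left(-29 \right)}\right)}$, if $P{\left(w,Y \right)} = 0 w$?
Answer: $i \sqrt{6118} \approx 78.218 i$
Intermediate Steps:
$P{\left(w,Y \right)} = 0$
$A{\left(f \right)} = 33$ ($A{\left(f \right)} = 33 + 0 = 33$)
$\sqrt{-6400 + \left(249 + A{\left(-29 \right)}\right)} = \sqrt{-6400 + \left(249 + 33\right)} = \sqrt{-6400 + 282} = \sqrt{-6118} = i \sqrt{6118}$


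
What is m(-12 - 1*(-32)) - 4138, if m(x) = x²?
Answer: -3738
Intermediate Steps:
m(-12 - 1*(-32)) - 4138 = (-12 - 1*(-32))² - 4138 = (-12 + 32)² - 4138 = 20² - 4138 = 400 - 4138 = -3738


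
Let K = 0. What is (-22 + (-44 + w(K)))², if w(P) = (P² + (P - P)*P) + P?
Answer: 4356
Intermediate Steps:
w(P) = P + P² (w(P) = (P² + 0*P) + P = (P² + 0) + P = P² + P = P + P²)
(-22 + (-44 + w(K)))² = (-22 + (-44 + 0*(1 + 0)))² = (-22 + (-44 + 0*1))² = (-22 + (-44 + 0))² = (-22 - 44)² = (-66)² = 4356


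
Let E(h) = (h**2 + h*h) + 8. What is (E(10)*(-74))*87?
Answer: -1339104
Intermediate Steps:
E(h) = 8 + 2*h**2 (E(h) = (h**2 + h**2) + 8 = 2*h**2 + 8 = 8 + 2*h**2)
(E(10)*(-74))*87 = ((8 + 2*10**2)*(-74))*87 = ((8 + 2*100)*(-74))*87 = ((8 + 200)*(-74))*87 = (208*(-74))*87 = -15392*87 = -1339104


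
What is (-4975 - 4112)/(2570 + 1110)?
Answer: -9087/3680 ≈ -2.4693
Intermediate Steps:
(-4975 - 4112)/(2570 + 1110) = -9087/3680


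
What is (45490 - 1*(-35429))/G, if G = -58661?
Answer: -80919/58661 ≈ -1.3794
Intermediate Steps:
(45490 - 1*(-35429))/G = (45490 - 1*(-35429))/(-58661) = (45490 + 35429)*(-1/58661) = 80919*(-1/58661) = -80919/58661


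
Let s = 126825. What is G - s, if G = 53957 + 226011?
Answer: 153143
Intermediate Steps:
G = 279968
G - s = 279968 - 1*126825 = 279968 - 126825 = 153143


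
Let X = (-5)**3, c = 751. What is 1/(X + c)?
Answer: 1/626 ≈ 0.0015974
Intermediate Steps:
X = -125
1/(X + c) = 1/(-125 + 751) = 1/626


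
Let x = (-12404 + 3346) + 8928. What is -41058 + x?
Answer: -41188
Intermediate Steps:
x = -130 (x = -9058 + 8928 = -130)
-41058 + x = -41058 - 130 = -41188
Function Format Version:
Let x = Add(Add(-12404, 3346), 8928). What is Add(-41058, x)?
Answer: -41188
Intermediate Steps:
x = -130 (x = Add(-9058, 8928) = -130)
Add(-41058, x) = Add(-41058, -130) = -41188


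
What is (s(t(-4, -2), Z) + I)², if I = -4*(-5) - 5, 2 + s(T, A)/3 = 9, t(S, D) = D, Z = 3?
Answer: 1296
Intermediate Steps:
s(T, A) = 21 (s(T, A) = -6 + 3*9 = -6 + 27 = 21)
I = 15 (I = 20 - 5 = 15)
(s(t(-4, -2), Z) + I)² = (21 + 15)² = 36² = 1296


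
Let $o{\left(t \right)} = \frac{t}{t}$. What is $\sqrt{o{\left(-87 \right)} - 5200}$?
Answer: $i \sqrt{5199} \approx 72.104 i$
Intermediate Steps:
$o{\left(t \right)} = 1$
$\sqrt{o{\left(-87 \right)} - 5200} = \sqrt{1 - 5200} = \sqrt{-5199} = i \sqrt{5199}$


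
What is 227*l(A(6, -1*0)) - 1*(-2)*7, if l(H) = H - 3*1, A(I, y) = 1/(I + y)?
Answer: -3775/6 ≈ -629.17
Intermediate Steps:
l(H) = -3 + H (l(H) = H - 3 = -3 + H)
227*l(A(6, -1*0)) - 1*(-2)*7 = 227*(-3 + 1/(6 - 1*0)) - 1*(-2)*7 = 227*(-3 + 1/(6 + 0)) + 2*7 = 227*(-3 + 1/6) + 14 = 227*(-3 + ⅙) + 14 = 227*(-17/6) + 14 = -3859/6 + 14 = -3775/6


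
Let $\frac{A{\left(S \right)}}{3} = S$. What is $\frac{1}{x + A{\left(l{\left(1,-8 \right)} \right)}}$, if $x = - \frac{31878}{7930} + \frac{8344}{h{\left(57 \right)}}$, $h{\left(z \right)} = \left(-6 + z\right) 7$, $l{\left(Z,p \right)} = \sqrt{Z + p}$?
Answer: $\frac{791346361065}{17890756211056} - \frac{122672718675 i \sqrt{7}}{17890756211056} \approx 0.044232 - 0.018141 i$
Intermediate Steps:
$h{\left(z \right)} = -42 + 7 z$
$A{\left(S \right)} = 3 S$
$x = \frac{3913391}{202215}$ ($x = - \frac{31878}{7930} + \frac{8344}{-42 + 7 \cdot 57} = \left(-31878\right) \frac{1}{7930} + \frac{8344}{-42 + 399} = - \frac{15939}{3965} + \frac{8344}{357} = - \frac{15939}{3965} + 8344 \cdot \frac{1}{357} = - \frac{15939}{3965} + \frac{1192}{51} = \frac{3913391}{202215} \approx 19.353$)
$\frac{1}{x + A{\left(l{\left(1,-8 \right)} \right)}} = \frac{1}{\frac{3913391}{202215} + 3 \sqrt{1 - 8}} = \frac{1}{\frac{3913391}{202215} + 3 \sqrt{-7}} = \frac{1}{\frac{3913391}{202215} + 3 i \sqrt{7}}$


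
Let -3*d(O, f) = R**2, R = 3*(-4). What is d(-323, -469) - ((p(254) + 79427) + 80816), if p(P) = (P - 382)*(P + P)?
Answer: -95267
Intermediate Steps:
R = -12
p(P) = 2*P*(-382 + P) (p(P) = (-382 + P)*(2*P) = 2*P*(-382 + P))
d(O, f) = -48 (d(O, f) = -1/3*(-12)**2 = -1/3*144 = -48)
d(-323, -469) - ((p(254) + 79427) + 80816) = -48 - ((2*254*(-382 + 254) + 79427) + 80816) = -48 - ((2*254*(-128) + 79427) + 80816) = -48 - ((-65024 + 79427) + 80816) = -48 - (14403 + 80816) = -48 - 1*95219 = -48 - 95219 = -95267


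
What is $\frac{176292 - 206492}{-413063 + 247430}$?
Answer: $\frac{30200}{165633} \approx 0.18233$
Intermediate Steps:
$\frac{176292 - 206492}{-413063 + 247430} = - \frac{30200}{-165633} = \left(-30200\right) \left(- \frac{1}{165633}\right) = \frac{30200}{165633}$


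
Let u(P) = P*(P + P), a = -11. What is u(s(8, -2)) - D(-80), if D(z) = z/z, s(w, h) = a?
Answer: 241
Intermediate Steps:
s(w, h) = -11
D(z) = 1
u(P) = 2*P² (u(P) = P*(2*P) = 2*P²)
u(s(8, -2)) - D(-80) = 2*(-11)² - 1*1 = 2*121 - 1 = 242 - 1 = 241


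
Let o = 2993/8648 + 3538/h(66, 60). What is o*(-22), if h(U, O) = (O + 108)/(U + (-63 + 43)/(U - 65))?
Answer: -1935927851/90804 ≈ -21320.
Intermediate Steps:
h(U, O) = (108 + O)/(U - 20/(-65 + U))
o = 175993441/181608 (o = 2993/8648 + 3538/(((7020 - 108*66 + 65*60 - 1*60*66)/(20 - 1*66² + 65*66))) = 2993*(1/8648) + 3538/(((7020 - 7128 + 3900 - 3960)/(20 - 1*4356 + 4290))) = 2993/8648 + 3538/((-168/(20 - 4356 + 4290))) = 2993/8648 + 3538/((-168/(-46))) = 2993/8648 + 3538/((-1/46*(-168))) = 2993/8648 + 3538/(84/23) = 2993/8648 + 3538*(23/84) = 2993/8648 + 40687/42 = 175993441/181608 ≈ 969.08)
o*(-22) = (175993441/181608)*(-22) = -1935927851/90804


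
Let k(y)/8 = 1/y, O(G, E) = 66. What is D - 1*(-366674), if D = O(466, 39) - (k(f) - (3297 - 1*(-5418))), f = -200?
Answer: 9386376/25 ≈ 3.7546e+5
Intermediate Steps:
k(y) = 8/y
D = 219526/25 (D = 66 - (8/(-200) - (3297 - 1*(-5418))) = 66 - (8*(-1/200) - (3297 + 5418)) = 66 - (-1/25 - 1*8715) = 66 - (-1/25 - 8715) = 66 - 1*(-217876/25) = 66 + 217876/25 = 219526/25 ≈ 8781.0)
D - 1*(-366674) = 219526/25 - 1*(-366674) = 219526/25 + 366674 = 9386376/25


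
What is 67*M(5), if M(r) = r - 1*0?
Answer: 335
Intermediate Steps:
M(r) = r (M(r) = r + 0 = r)
67*M(5) = 67*5 = 335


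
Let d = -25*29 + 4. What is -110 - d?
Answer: 611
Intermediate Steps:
d = -721 (d = -725 + 4 = -721)
-110 - d = -110 - 1*(-721) = -110 + 721 = 611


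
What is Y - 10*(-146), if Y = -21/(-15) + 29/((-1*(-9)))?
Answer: 65908/45 ≈ 1464.6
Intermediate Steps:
Y = 208/45 (Y = -21*(-1/15) + 29/9 = 7/5 + 29*(1/9) = 7/5 + 29/9 = 208/45 ≈ 4.6222)
Y - 10*(-146) = 208/45 - 10*(-146) = 208/45 + 1460 = 65908/45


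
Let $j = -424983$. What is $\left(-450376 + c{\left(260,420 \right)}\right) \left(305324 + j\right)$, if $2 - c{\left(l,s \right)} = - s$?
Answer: $53841045686$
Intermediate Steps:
$c{\left(l,s \right)} = 2 + s$ ($c{\left(l,s \right)} = 2 - - s = 2 + s$)
$\left(-450376 + c{\left(260,420 \right)}\right) \left(305324 + j\right) = \left(-450376 + \left(2 + 420\right)\right) \left(305324 - 424983\right) = \left(-450376 + 422\right) \left(-119659\right) = \left(-449954\right) \left(-119659\right) = 53841045686$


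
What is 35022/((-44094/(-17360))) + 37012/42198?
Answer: 2138104422274/155056551 ≈ 13789.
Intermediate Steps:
35022/((-44094/(-17360))) + 37012/42198 = 35022/((-44094*(-1/17360))) + 37012*(1/42198) = 35022/(22047/8680) + 18506/21099 = 35022*(8680/22047) + 18506/21099 = 101330320/7349 + 18506/21099 = 2138104422274/155056551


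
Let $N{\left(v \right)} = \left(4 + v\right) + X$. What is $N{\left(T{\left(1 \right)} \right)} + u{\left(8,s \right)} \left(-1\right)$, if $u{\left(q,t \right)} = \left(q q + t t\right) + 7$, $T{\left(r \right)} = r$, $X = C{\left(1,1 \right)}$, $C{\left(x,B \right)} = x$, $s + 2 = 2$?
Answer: $-65$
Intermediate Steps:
$s = 0$ ($s = -2 + 2 = 0$)
$X = 1$
$u{\left(q,t \right)} = 7 + q^{2} + t^{2}$ ($u{\left(q,t \right)} = \left(q^{2} + t^{2}\right) + 7 = 7 + q^{2} + t^{2}$)
$N{\left(v \right)} = 5 + v$ ($N{\left(v \right)} = \left(4 + v\right) + 1 = 5 + v$)
$N{\left(T{\left(1 \right)} \right)} + u{\left(8,s \right)} \left(-1\right) = \left(5 + 1\right) + \left(7 + 8^{2} + 0^{2}\right) \left(-1\right) = 6 + \left(7 + 64 + 0\right) \left(-1\right) = 6 + 71 \left(-1\right) = 6 - 71 = -65$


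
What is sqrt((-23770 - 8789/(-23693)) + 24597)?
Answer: 30*sqrt(516057233)/23693 ≈ 28.764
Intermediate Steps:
sqrt((-23770 - 8789/(-23693)) + 24597) = sqrt((-23770 - 8789*(-1)/23693) + 24597) = sqrt((-23770 - 1*(-8789/23693)) + 24597) = sqrt((-23770 + 8789/23693) + 24597) = sqrt(-563173821/23693 + 24597) = sqrt(19602900/23693) = 30*sqrt(516057233)/23693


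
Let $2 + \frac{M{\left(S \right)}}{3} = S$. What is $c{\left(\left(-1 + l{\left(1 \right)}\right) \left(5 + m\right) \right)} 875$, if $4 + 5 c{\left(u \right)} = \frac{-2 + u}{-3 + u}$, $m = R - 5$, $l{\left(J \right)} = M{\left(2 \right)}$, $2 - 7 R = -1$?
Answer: $- \frac{13825}{24} \approx -576.04$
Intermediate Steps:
$R = \frac{3}{7}$ ($R = \frac{2}{7} - - \frac{1}{7} = \frac{2}{7} + \frac{1}{7} = \frac{3}{7} \approx 0.42857$)
$M{\left(S \right)} = -6 + 3 S$
$l{\left(J \right)} = 0$ ($l{\left(J \right)} = -6 + 3 \cdot 2 = -6 + 6 = 0$)
$m = - \frac{32}{7}$ ($m = \frac{3}{7} - 5 = - \frac{32}{7} \approx -4.5714$)
$c{\left(u \right)} = - \frac{4}{5} + \frac{-2 + u}{5 \left(-3 + u\right)}$ ($c{\left(u \right)} = - \frac{4}{5} + \frac{\left(-2 + u\right) \frac{1}{-3 + u}}{5} = - \frac{4}{5} + \frac{\frac{1}{-3 + u} \left(-2 + u\right)}{5} = - \frac{4}{5} + \frac{-2 + u}{5 \left(-3 + u\right)}$)
$c{\left(\left(-1 + l{\left(1 \right)}\right) \left(5 + m\right) \right)} 875 = \frac{10 - 3 \left(-1 + 0\right) \left(5 - \frac{32}{7}\right)}{5 \left(-3 + \left(-1 + 0\right) \left(5 - \frac{32}{7}\right)\right)} 875 = \frac{10 - 3 \left(\left(-1\right) \frac{3}{7}\right)}{5 \left(-3 - \frac{3}{7}\right)} 875 = \frac{10 - - \frac{9}{7}}{5 \left(-3 - \frac{3}{7}\right)} 875 = \frac{10 + \frac{9}{7}}{5 \left(- \frac{24}{7}\right)} 875 = \frac{1}{5} \left(- \frac{7}{24}\right) \frac{79}{7} \cdot 875 = \left(- \frac{79}{120}\right) 875 = - \frac{13825}{24}$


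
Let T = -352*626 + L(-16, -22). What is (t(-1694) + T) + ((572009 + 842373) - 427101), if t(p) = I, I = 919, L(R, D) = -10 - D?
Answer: 767860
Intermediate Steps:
T = -220340 (T = -352*626 + (-10 - 1*(-22)) = -220352 + (-10 + 22) = -220352 + 12 = -220340)
t(p) = 919
(t(-1694) + T) + ((572009 + 842373) - 427101) = (919 - 220340) + ((572009 + 842373) - 427101) = -219421 + (1414382 - 427101) = -219421 + 987281 = 767860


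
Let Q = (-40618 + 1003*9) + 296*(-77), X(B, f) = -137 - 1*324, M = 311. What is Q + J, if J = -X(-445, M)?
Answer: -53922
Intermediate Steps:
X(B, f) = -461 (X(B, f) = -137 - 324 = -461)
J = 461 (J = -1*(-461) = 461)
Q = -54383 (Q = (-40618 + 9027) - 22792 = -31591 - 22792 = -54383)
Q + J = -54383 + 461 = -53922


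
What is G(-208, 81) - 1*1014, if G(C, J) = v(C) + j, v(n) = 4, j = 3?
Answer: -1007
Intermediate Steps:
G(C, J) = 7 (G(C, J) = 4 + 3 = 7)
G(-208, 81) - 1*1014 = 7 - 1*1014 = 7 - 1014 = -1007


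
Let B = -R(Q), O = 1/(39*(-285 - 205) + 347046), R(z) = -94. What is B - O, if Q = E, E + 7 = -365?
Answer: 30825983/327936 ≈ 94.000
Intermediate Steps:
E = -372 (E = -7 - 365 = -372)
Q = -372
O = 1/327936 (O = 1/(39*(-490) + 347046) = 1/(-19110 + 347046) = 1/327936 ≈ 3.0494e-6)
B = 94 (B = -1*(-94) = 94)
B - O = 94 - 1*1/327936 = 94 - 1/327936 = 30825983/327936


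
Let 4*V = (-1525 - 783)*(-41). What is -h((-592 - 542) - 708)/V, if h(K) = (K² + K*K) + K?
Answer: -6784086/23657 ≈ -286.77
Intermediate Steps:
V = 23657 (V = ((-1525 - 783)*(-41))/4 = (-2308*(-41))/4 = (¼)*94628 = 23657)
h(K) = K + 2*K² (h(K) = (K² + K²) + K = 2*K² + K = K + 2*K²)
-h((-592 - 542) - 708)/V = -((-592 - 542) - 708)*(1 + 2*((-592 - 542) - 708))/23657 = -(-1134 - 708)*(1 + 2*(-1134 - 708))/23657 = -(-1842*(1 + 2*(-1842)))/23657 = -(-1842*(1 - 3684))/23657 = -(-1842*(-3683))/23657 = -6784086/23657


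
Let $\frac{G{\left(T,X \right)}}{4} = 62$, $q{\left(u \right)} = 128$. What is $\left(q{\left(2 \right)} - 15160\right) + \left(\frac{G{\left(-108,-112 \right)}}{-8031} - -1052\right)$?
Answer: $- \frac{112273628}{8031} \approx -13980.0$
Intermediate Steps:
$G{\left(T,X \right)} = 248$ ($G{\left(T,X \right)} = 4 \cdot 62 = 248$)
$\left(q{\left(2 \right)} - 15160\right) + \left(\frac{G{\left(-108,-112 \right)}}{-8031} - -1052\right) = \left(128 - 15160\right) + \left(\frac{248}{-8031} - -1052\right) = \left(128 - 15160\right) + \left(248 \left(- \frac{1}{8031}\right) + 1052\right) = -15032 + \left(- \frac{248}{8031} + 1052\right) = -15032 + \frac{8448364}{8031} = - \frac{112273628}{8031}$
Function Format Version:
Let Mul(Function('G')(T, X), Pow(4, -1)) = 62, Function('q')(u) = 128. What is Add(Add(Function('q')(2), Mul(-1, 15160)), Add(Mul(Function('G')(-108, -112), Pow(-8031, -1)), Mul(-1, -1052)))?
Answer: Rational(-112273628, 8031) ≈ -13980.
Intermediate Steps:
Function('G')(T, X) = 248 (Function('G')(T, X) = Mul(4, 62) = 248)
Add(Add(Function('q')(2), Mul(-1, 15160)), Add(Mul(Function('G')(-108, -112), Pow(-8031, -1)), Mul(-1, -1052))) = Add(Add(128, Mul(-1, 15160)), Add(Mul(248, Pow(-8031, -1)), Mul(-1, -1052))) = Add(Add(128, -15160), Add(Mul(248, Rational(-1, 8031)), 1052)) = Add(-15032, Add(Rational(-248, 8031), 1052)) = Add(-15032, Rational(8448364, 8031)) = Rational(-112273628, 8031)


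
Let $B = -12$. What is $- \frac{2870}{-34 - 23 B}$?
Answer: $- \frac{1435}{121} \approx -11.859$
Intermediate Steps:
$- \frac{2870}{-34 - 23 B} = - \frac{2870}{-34 - -276} = - \frac{2870}{-34 + 276} = - \frac{2870}{242} = \left(-2870\right) \frac{1}{242} = - \frac{1435}{121}$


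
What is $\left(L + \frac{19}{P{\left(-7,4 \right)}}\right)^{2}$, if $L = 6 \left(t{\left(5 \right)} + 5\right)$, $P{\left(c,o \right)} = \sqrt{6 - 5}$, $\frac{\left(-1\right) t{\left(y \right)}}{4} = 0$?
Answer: $2401$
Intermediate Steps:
$t{\left(y \right)} = 0$ ($t{\left(y \right)} = \left(-4\right) 0 = 0$)
$P{\left(c,o \right)} = 1$ ($P{\left(c,o \right)} = \sqrt{1} = 1$)
$L = 30$ ($L = 6 \left(0 + 5\right) = 6 \cdot 5 = 30$)
$\left(L + \frac{19}{P{\left(-7,4 \right)}}\right)^{2} = \left(30 + \frac{19}{1}\right)^{2} = \left(30 + 19 \cdot 1\right)^{2} = \left(30 + 19\right)^{2} = 49^{2} = 2401$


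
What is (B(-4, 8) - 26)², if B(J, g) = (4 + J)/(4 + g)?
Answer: 676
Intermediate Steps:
B(J, g) = (4 + J)/(4 + g)
(B(-4, 8) - 26)² = ((4 - 4)/(4 + 8) - 26)² = (0/12 - 26)² = ((1/12)*0 - 26)² = (0 - 26)² = (-26)² = 676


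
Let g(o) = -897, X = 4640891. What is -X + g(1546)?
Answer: -4641788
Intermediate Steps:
-X + g(1546) = -1*4640891 - 897 = -4640891 - 897 = -4641788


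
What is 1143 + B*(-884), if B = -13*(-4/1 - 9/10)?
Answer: -275839/5 ≈ -55168.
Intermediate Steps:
B = 637/10 (B = -13*(-4*1 - 9*⅒) = -13*(-4 - 9/10) = -13*(-49/10) = 637/10 ≈ 63.700)
1143 + B*(-884) = 1143 + (637/10)*(-884) = 1143 - 281554/5 = -275839/5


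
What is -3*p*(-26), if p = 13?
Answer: 1014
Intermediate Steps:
-3*p*(-26) = -3*13*(-26) = -39*(-26) = 1014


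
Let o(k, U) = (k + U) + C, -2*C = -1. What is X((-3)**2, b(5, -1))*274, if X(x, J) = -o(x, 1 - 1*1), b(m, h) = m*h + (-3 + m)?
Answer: -2603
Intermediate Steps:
C = 1/2 (C = -1/2*(-1) = 1/2 ≈ 0.50000)
b(m, h) = -3 + m + h*m (b(m, h) = h*m + (-3 + m) = -3 + m + h*m)
o(k, U) = 1/2 + U + k (o(k, U) = (k + U) + 1/2 = (U + k) + 1/2 = 1/2 + U + k)
X(x, J) = -1/2 - x (X(x, J) = -(1/2 + (1 - 1*1) + x) = -(1/2 + (1 - 1) + x) = -(1/2 + 0 + x) = -(1/2 + x) = -1/2 - x)
X((-3)**2, b(5, -1))*274 = (-1/2 - 1*(-3)**2)*274 = (-1/2 - 1*9)*274 = (-1/2 - 9)*274 = -19/2*274 = -2603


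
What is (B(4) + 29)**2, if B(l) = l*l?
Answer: 2025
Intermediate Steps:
B(l) = l**2
(B(4) + 29)**2 = (4**2 + 29)**2 = (16 + 29)**2 = 45**2 = 2025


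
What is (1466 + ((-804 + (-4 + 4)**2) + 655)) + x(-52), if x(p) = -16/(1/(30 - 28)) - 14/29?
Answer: 37251/29 ≈ 1284.5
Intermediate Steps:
x(p) = -942/29 (x(p) = -16/(1/2) - 14*1/29 = -16/1/2 - 14/29 = -16*2 - 14/29 = -32 - 14/29 = -942/29)
(1466 + ((-804 + (-4 + 4)**2) + 655)) + x(-52) = (1466 + ((-804 + (-4 + 4)**2) + 655)) - 942/29 = (1466 + ((-804 + 0**2) + 655)) - 942/29 = (1466 + ((-804 + 0) + 655)) - 942/29 = (1466 + (-804 + 655)) - 942/29 = (1466 - 149) - 942/29 = 1317 - 942/29 = 37251/29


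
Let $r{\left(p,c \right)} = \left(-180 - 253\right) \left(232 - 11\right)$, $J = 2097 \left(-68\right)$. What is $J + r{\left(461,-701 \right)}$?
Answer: $-238289$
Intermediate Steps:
$J = -142596$
$r{\left(p,c \right)} = -95693$ ($r{\left(p,c \right)} = \left(-433\right) 221 = -95693$)
$J + r{\left(461,-701 \right)} = -142596 - 95693 = -238289$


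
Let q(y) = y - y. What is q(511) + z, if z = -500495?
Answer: -500495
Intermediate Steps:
q(y) = 0
q(511) + z = 0 - 500495 = -500495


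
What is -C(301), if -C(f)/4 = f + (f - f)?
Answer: 1204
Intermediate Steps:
C(f) = -4*f (C(f) = -4*(f + (f - f)) = -4*(f + 0) = -4*f)
-C(301) = -(-4)*301 = -1*(-1204) = 1204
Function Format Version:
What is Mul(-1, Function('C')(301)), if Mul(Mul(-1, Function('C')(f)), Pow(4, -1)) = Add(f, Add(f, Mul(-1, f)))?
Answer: 1204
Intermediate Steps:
Function('C')(f) = Mul(-4, f) (Function('C')(f) = Mul(-4, Add(f, Add(f, Mul(-1, f)))) = Mul(-4, Add(f, 0)) = Mul(-4, f))
Mul(-1, Function('C')(301)) = Mul(-1, Mul(-4, 301)) = Mul(-1, -1204) = 1204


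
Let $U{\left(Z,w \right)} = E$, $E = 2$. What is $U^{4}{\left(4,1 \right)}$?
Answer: $16$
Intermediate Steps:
$U{\left(Z,w \right)} = 2$
$U^{4}{\left(4,1 \right)} = 2^{4} = 16$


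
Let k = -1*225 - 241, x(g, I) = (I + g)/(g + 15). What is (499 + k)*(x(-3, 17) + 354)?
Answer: 23441/2 ≈ 11721.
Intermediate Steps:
x(g, I) = (I + g)/(15 + g)
k = -466 (k = -225 - 241 = -466)
(499 + k)*(x(-3, 17) + 354) = (499 - 466)*((17 - 3)/(15 - 3) + 354) = 33*(14/12 + 354) = 33*((1/12)*14 + 354) = 33*(7/6 + 354) = 33*(2131/6) = 23441/2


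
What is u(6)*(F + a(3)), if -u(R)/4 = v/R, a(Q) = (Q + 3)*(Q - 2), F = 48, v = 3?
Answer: -108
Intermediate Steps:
a(Q) = (-2 + Q)*(3 + Q) (a(Q) = (3 + Q)*(-2 + Q) = (-2 + Q)*(3 + Q))
u(R) = -12/R
u(6)*(F + a(3)) = (-12/6)*(48 + (-6 + 3 + 3**2)) = (-12*1/6)*(48 + (-6 + 3 + 9)) = -2*(48 + 6) = -2*54 = -108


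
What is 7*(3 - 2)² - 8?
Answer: -1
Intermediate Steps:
7*(3 - 2)² - 8 = 7*1² - 8 = 7*1 - 8 = 7 - 8 = -1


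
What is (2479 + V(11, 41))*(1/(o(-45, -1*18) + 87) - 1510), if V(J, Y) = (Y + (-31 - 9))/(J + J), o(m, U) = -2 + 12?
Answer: -7988272791/2134 ≈ -3.7433e+6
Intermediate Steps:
o(m, U) = 10
V(J, Y) = (-40 + Y)/(2*J) (V(J, Y) = (Y - 40)/((2*J)) = (-40 + Y)*(1/(2*J)) = (-40 + Y)/(2*J))
(2479 + V(11, 41))*(1/(o(-45, -1*18) + 87) - 1510) = (2479 + (1/2)*(-40 + 41)/11)*(1/(10 + 87) - 1510) = (2479 + (1/2)*(1/11)*1)*(1/97 - 1510) = (2479 + 1/22)*(1/97 - 1510) = (54539/22)*(-146469/97) = -7988272791/2134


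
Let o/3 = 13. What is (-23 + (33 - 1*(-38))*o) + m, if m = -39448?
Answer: -36702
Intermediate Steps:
o = 39 (o = 3*13 = 39)
(-23 + (33 - 1*(-38))*o) + m = (-23 + (33 - 1*(-38))*39) - 39448 = (-23 + (33 + 38)*39) - 39448 = (-23 + 71*39) - 39448 = (-23 + 2769) - 39448 = 2746 - 39448 = -36702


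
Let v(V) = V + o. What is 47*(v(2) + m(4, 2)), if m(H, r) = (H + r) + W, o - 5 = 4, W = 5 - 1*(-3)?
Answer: 1175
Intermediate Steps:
W = 8 (W = 5 + 3 = 8)
o = 9 (o = 5 + 4 = 9)
v(V) = 9 + V (v(V) = V + 9 = 9 + V)
m(H, r) = 8 + H + r (m(H, r) = (H + r) + 8 = 8 + H + r)
47*(v(2) + m(4, 2)) = 47*((9 + 2) + (8 + 4 + 2)) = 47*(11 + 14) = 47*25 = 1175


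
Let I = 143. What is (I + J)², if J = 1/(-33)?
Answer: 22259524/1089 ≈ 20440.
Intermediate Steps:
J = -1/33 ≈ -0.030303
(I + J)² = (143 - 1/33)² = (4718/33)² = 22259524/1089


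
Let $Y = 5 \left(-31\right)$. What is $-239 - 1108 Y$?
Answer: $171501$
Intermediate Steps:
$Y = -155$
$-239 - 1108 Y = -239 - -171740 = -239 + 171740 = 171501$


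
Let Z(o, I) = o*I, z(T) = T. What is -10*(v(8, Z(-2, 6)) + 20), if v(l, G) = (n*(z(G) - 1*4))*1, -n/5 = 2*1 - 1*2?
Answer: -200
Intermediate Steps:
n = 0 (n = -5*(2*1 - 1*2) = -5*(2 - 2) = -5*0 = 0)
Z(o, I) = I*o
v(l, G) = 0 (v(l, G) = (0*(G - 1*4))*1 = (0*(G - 4))*1 = (0*(-4 + G))*1 = 0*1 = 0)
-10*(v(8, Z(-2, 6)) + 20) = -10*(0 + 20) = -10*20 = -200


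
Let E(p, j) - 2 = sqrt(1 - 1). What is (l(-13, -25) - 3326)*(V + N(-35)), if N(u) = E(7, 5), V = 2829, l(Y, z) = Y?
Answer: -9452709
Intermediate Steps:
E(p, j) = 2 (E(p, j) = 2 + sqrt(1 - 1) = 2 + sqrt(0) = 2 + 0 = 2)
N(u) = 2
(l(-13, -25) - 3326)*(V + N(-35)) = (-13 - 3326)*(2829 + 2) = -3339*2831 = -9452709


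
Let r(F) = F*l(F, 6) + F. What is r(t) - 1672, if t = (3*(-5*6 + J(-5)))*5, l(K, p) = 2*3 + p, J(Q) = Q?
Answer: -8497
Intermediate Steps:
l(K, p) = 6 + p
t = -525 (t = (3*(-5*6 - 5))*5 = (3*(-30 - 5))*5 = (3*(-35))*5 = -105*5 = -525)
r(F) = 13*F (r(F) = F*(6 + 6) + F = F*12 + F = 12*F + F = 13*F)
r(t) - 1672 = 13*(-525) - 1672 = -6825 - 1672 = -8497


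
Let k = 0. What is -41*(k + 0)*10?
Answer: 0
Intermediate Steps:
-41*(k + 0)*10 = -41*(0 + 0)*10 = -0*10 = -41*0 = 0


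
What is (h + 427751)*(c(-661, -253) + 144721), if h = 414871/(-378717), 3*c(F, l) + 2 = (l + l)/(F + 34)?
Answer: 4008955111413024908/64760607 ≈ 6.1904e+10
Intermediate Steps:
c(F, l) = -⅔ + 2*l/(3*(34 + F)) (c(F, l) = -⅔ + ((l + l)/(F + 34))/3 = -⅔ + ((2*l)/(34 + F))/3 = -⅔ + (2*l/(34 + F))/3 = -⅔ + 2*l/(3*(34 + F)))
h = -414871/378717 (h = 414871*(-1/378717) = -414871/378717 ≈ -1.0955)
(h + 427751)*(c(-661, -253) + 144721) = (-414871/378717 + 427751)*(2*(-34 - 253 - 1*(-661))/(3*(34 - 661)) + 144721) = 161996160596*((⅔)*(-34 - 253 + 661)/(-627) + 144721)/378717 = 161996160596*((⅔)*(-1/627)*374 + 144721)/378717 = 161996160596*(-68/171 + 144721)/378717 = (161996160596/378717)*(24747223/171) = 4008955111413024908/64760607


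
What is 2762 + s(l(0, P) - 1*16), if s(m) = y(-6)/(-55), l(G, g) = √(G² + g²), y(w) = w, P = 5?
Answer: 151916/55 ≈ 2762.1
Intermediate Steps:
s(m) = 6/55 (s(m) = -6/(-55) = -6*(-1/55) = 6/55)
2762 + s(l(0, P) - 1*16) = 2762 + 6/55 = 151916/55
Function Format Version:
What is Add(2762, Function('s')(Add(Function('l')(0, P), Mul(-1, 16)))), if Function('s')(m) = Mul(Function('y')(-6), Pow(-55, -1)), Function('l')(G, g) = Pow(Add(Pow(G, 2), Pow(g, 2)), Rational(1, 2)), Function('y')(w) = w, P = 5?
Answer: Rational(151916, 55) ≈ 2762.1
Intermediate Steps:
Function('s')(m) = Rational(6, 55) (Function('s')(m) = Mul(-6, Pow(-55, -1)) = Mul(-6, Rational(-1, 55)) = Rational(6, 55))
Add(2762, Function('s')(Add(Function('l')(0, P), Mul(-1, 16)))) = Add(2762, Rational(6, 55)) = Rational(151916, 55)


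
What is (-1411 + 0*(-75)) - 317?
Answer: -1728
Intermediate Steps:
(-1411 + 0*(-75)) - 317 = (-1411 + 0) - 317 = -1411 - 317 = -1728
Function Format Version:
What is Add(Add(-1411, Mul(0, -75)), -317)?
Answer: -1728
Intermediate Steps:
Add(Add(-1411, Mul(0, -75)), -317) = Add(Add(-1411, 0), -317) = Add(-1411, -317) = -1728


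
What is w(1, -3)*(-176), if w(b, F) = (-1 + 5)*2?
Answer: -1408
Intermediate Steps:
w(b, F) = 8 (w(b, F) = 4*2 = 8)
w(1, -3)*(-176) = 8*(-176) = -1408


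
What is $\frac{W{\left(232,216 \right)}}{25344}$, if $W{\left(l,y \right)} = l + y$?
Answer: $\frac{7}{396} \approx 0.017677$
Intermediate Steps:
$\frac{W{\left(232,216 \right)}}{25344} = \frac{232 + 216}{25344} = 448 \cdot \frac{1}{25344} = \frac{7}{396}$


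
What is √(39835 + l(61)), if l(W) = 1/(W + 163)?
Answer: 9*√1542254/56 ≈ 199.59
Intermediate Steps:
l(W) = 1/(163 + W)
√(39835 + l(61)) = √(39835 + 1/(163 + 61)) = √(39835 + 1/224) = √(8923041/224) = 9*√1542254/56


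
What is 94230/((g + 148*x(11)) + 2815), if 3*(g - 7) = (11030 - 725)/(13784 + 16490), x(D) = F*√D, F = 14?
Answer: -1317442127272596/194502827437223 + 967268014848576*√11/194502827437223 ≈ 9.7203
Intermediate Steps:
x(D) = 14*√D
g = 215353/30274 (g = 7 + ((11030 - 725)/(13784 + 16490))/3 = 7 + (10305/30274)/3 = 7 + (10305*(1/30274))/3 = 7 + (⅓)*(10305/30274) = 7 + 3435/30274 = 215353/30274 ≈ 7.1135)
94230/((g + 148*x(11)) + 2815) = 94230/((215353/30274 + 148*(14*√11)) + 2815) = 94230/((215353/30274 + 2072*√11) + 2815) = 94230/(85436663/30274 + 2072*√11)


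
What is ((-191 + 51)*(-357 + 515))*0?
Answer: 0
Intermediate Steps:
((-191 + 51)*(-357 + 515))*0 = -140*158*0 = -22120*0 = 0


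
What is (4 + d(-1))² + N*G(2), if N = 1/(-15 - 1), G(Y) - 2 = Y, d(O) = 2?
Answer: 143/4 ≈ 35.750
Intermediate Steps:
G(Y) = 2 + Y
N = -1/16 (N = 1/(-16) = -1/16 ≈ -0.062500)
(4 + d(-1))² + N*G(2) = (4 + 2)² - (2 + 2)/16 = 6² - 1/16*4 = 36 - ¼ = 143/4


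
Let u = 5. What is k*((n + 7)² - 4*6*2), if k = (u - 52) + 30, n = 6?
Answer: -2057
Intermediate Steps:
k = -17 (k = (5 - 52) + 30 = -47 + 30 = -17)
k*((n + 7)² - 4*6*2) = -17*((6 + 7)² - 4*6*2) = -17*(13² - 24*2) = -17*(169 - 48) = -17*121 = -2057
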